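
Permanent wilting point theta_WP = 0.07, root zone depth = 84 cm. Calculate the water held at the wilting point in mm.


Step 1: Water (mm) = theta_WP * depth * 10
Step 2: Water = 0.07 * 84 * 10
Step 3: Water = 58.8 mm

58.8


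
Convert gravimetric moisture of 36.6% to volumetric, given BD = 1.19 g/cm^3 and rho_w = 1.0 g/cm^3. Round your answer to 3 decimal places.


Step 1: theta = (w / 100) * BD / rho_w
Step 2: theta = (36.6 / 100) * 1.19 / 1.0
Step 3: theta = 0.366 * 1.19
Step 4: theta = 0.436

0.436


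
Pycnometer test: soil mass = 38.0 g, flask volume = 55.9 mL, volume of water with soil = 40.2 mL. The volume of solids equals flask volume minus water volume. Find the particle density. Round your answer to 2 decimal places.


Step 1: Volume of solids = flask volume - water volume with soil
Step 2: V_solids = 55.9 - 40.2 = 15.7 mL
Step 3: Particle density = mass / V_solids = 38.0 / 15.7 = 2.42 g/cm^3

2.42


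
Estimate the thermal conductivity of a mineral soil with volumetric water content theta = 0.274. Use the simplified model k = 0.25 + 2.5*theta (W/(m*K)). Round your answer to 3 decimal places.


Step 1: k = 0.25 + 2.5 * theta
Step 2: k = 0.25 + 2.5 * 0.274
Step 3: k = 0.25 + 0.685
Step 4: k = 0.935 W/(m*K)

0.935


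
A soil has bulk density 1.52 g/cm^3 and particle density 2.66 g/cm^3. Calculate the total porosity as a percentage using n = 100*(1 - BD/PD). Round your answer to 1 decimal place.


Step 1: Formula: n = 100 * (1 - BD / PD)
Step 2: n = 100 * (1 - 1.52 / 2.66)
Step 3: n = 100 * (1 - 0.57143)
Step 4: n = 42.9%

42.9


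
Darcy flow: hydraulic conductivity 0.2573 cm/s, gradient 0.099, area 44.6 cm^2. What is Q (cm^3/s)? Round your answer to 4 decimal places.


Step 1: Apply Darcy's law: Q = K * i * A
Step 2: Q = 0.2573 * 0.099 * 44.6
Step 3: Q = 1.1361 cm^3/s

1.1361


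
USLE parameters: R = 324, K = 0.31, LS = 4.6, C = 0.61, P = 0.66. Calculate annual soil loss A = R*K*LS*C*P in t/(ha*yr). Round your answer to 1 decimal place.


Step 1: A = R * K * LS * C * P
Step 2: R * K = 324 * 0.31 = 100.44
Step 3: (R*K) * LS = 100.44 * 4.6 = 462.024
Step 4: * C * P = 462.024 * 0.61 * 0.66 = 186.0
Step 5: A = 186.0 t/(ha*yr)

186.0


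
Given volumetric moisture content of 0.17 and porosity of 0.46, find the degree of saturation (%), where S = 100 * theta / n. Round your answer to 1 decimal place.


Step 1: S = 100 * theta_v / n
Step 2: S = 100 * 0.17 / 0.46
Step 3: S = 37.0%

37.0


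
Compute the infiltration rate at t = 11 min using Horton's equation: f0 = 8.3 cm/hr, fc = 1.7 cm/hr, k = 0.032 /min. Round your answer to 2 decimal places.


Step 1: f = fc + (f0 - fc) * exp(-k * t)
Step 2: exp(-0.032 * 11) = 0.70328
Step 3: f = 1.7 + (8.3 - 1.7) * 0.70328
Step 4: f = 1.7 + 6.6 * 0.70328
Step 5: f = 6.34 cm/hr

6.34


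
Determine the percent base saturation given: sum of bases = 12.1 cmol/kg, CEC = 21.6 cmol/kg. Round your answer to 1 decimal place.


Step 1: BS = 100 * (sum of bases) / CEC
Step 2: BS = 100 * 12.1 / 21.6
Step 3: BS = 56.0%

56.0


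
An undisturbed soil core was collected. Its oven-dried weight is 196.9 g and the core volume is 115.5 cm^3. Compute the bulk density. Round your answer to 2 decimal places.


Step 1: Identify the formula: BD = dry mass / volume
Step 2: Substitute values: BD = 196.9 / 115.5
Step 3: BD = 1.7 g/cm^3

1.7


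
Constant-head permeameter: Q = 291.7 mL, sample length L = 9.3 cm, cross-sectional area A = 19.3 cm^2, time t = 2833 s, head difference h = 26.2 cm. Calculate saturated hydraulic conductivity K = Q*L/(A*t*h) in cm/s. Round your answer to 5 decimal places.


Step 1: K = Q * L / (A * t * h)
Step 2: Numerator = 291.7 * 9.3 = 2712.81
Step 3: Denominator = 19.3 * 2833 * 26.2 = 1432534.78
Step 4: K = 2712.81 / 1432534.78 = 0.00189 cm/s

0.00189


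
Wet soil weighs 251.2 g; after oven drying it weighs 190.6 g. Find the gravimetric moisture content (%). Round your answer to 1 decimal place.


Step 1: Water mass = wet - dry = 251.2 - 190.6 = 60.6 g
Step 2: w = 100 * water mass / dry mass
Step 3: w = 100 * 60.6 / 190.6 = 31.8%

31.8


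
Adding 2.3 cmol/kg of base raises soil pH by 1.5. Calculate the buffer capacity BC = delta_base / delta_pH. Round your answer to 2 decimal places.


Step 1: BC = change in base / change in pH
Step 2: BC = 2.3 / 1.5
Step 3: BC = 1.53 cmol/(kg*pH unit)

1.53


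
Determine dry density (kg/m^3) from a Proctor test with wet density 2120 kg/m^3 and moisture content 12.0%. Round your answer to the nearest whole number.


Step 1: Dry density = wet density / (1 + w/100)
Step 2: Dry density = 2120 / (1 + 12.0/100)
Step 3: Dry density = 2120 / 1.12
Step 4: Dry density = 1893 kg/m^3

1893


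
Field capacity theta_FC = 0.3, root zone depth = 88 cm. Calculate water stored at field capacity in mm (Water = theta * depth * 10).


Step 1: Water (mm) = theta_FC * depth (cm) * 10
Step 2: Water = 0.3 * 88 * 10
Step 3: Water = 264.0 mm

264.0


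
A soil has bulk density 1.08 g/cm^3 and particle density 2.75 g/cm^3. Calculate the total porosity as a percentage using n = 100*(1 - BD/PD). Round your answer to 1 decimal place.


Step 1: Formula: n = 100 * (1 - BD / PD)
Step 2: n = 100 * (1 - 1.08 / 2.75)
Step 3: n = 100 * (1 - 0.39273)
Step 4: n = 60.7%

60.7


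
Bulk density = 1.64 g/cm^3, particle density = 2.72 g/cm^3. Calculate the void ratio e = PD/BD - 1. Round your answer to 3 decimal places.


Step 1: e = PD / BD - 1
Step 2: e = 2.72 / 1.64 - 1
Step 3: e = 1.65854 - 1
Step 4: e = 0.659

0.659


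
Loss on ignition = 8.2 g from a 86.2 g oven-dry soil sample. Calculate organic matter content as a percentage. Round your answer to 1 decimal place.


Step 1: OM% = 100 * LOI / sample mass
Step 2: OM = 100 * 8.2 / 86.2
Step 3: OM = 9.5%

9.5


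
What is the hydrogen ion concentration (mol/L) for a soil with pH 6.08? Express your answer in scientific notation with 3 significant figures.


Step 1: [H+] = 10^(-pH)
Step 2: [H+] = 10^(-6.08)
Step 3: [H+] = 8.32e-07 mol/L

8.32e-07


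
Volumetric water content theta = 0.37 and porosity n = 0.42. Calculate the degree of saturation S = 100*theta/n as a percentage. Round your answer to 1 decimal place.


Step 1: S = 100 * theta_v / n
Step 2: S = 100 * 0.37 / 0.42
Step 3: S = 88.1%

88.1


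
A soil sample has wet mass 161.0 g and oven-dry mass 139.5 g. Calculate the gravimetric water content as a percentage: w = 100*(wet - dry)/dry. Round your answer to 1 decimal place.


Step 1: Water mass = wet - dry = 161.0 - 139.5 = 21.5 g
Step 2: w = 100 * water mass / dry mass
Step 3: w = 100 * 21.5 / 139.5 = 15.4%

15.4


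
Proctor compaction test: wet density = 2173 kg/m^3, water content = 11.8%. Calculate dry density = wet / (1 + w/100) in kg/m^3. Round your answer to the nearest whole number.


Step 1: Dry density = wet density / (1 + w/100)
Step 2: Dry density = 2173 / (1 + 11.8/100)
Step 3: Dry density = 2173 / 1.118
Step 4: Dry density = 1944 kg/m^3

1944


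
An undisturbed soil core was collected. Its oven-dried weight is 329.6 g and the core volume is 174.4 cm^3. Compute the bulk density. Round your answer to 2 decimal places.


Step 1: Identify the formula: BD = dry mass / volume
Step 2: Substitute values: BD = 329.6 / 174.4
Step 3: BD = 1.89 g/cm^3

1.89


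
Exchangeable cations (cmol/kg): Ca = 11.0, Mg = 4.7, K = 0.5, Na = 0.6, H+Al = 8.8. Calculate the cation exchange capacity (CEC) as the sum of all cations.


Step 1: CEC = Ca + Mg + K + Na + (H+Al)
Step 2: CEC = 11.0 + 4.7 + 0.5 + 0.6 + 8.8
Step 3: CEC = 25.6 cmol/kg

25.6


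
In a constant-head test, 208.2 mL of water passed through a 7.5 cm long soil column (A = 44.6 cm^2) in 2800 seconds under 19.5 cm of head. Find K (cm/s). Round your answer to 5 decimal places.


Step 1: K = Q * L / (A * t * h)
Step 2: Numerator = 208.2 * 7.5 = 1561.5
Step 3: Denominator = 44.6 * 2800 * 19.5 = 2435160.0
Step 4: K = 1561.5 / 2435160.0 = 0.00064 cm/s

0.00064


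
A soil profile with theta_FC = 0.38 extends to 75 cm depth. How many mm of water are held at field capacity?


Step 1: Water (mm) = theta_FC * depth (cm) * 10
Step 2: Water = 0.38 * 75 * 10
Step 3: Water = 285.0 mm

285.0


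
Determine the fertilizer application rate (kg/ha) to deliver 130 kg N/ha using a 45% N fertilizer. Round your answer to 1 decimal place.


Step 1: Fertilizer rate = target N / (N content / 100)
Step 2: Rate = 130 / (45 / 100)
Step 3: Rate = 130 / 0.45
Step 4: Rate = 288.9 kg/ha

288.9


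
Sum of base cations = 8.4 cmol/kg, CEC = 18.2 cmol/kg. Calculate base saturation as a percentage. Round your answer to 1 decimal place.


Step 1: BS = 100 * (sum of bases) / CEC
Step 2: BS = 100 * 8.4 / 18.2
Step 3: BS = 46.2%

46.2


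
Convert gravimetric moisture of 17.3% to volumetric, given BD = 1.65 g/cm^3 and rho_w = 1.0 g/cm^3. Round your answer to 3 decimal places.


Step 1: theta = (w / 100) * BD / rho_w
Step 2: theta = (17.3 / 100) * 1.65 / 1.0
Step 3: theta = 0.173 * 1.65
Step 4: theta = 0.285

0.285


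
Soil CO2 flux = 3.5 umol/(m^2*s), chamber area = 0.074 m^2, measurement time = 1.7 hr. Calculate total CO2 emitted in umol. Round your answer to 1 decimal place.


Step 1: Convert time to seconds: 1.7 hr * 3600 = 6120.0 s
Step 2: Total = flux * area * time_s
Step 3: Total = 3.5 * 0.074 * 6120.0
Step 4: Total = 1585.1 umol

1585.1


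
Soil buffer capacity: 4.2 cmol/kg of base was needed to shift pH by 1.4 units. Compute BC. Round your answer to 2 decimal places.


Step 1: BC = change in base / change in pH
Step 2: BC = 4.2 / 1.4
Step 3: BC = 3.0 cmol/(kg*pH unit)

3.0


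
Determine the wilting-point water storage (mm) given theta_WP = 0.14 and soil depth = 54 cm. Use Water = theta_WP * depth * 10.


Step 1: Water (mm) = theta_WP * depth * 10
Step 2: Water = 0.14 * 54 * 10
Step 3: Water = 75.6 mm

75.6


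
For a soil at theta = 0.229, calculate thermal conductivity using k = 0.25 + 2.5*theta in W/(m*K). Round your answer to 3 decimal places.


Step 1: k = 0.25 + 2.5 * theta
Step 2: k = 0.25 + 2.5 * 0.229
Step 3: k = 0.25 + 0.573
Step 4: k = 0.823 W/(m*K)

0.823


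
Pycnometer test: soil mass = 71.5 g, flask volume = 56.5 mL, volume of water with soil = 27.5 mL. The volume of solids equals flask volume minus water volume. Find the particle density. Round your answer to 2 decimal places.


Step 1: Volume of solids = flask volume - water volume with soil
Step 2: V_solids = 56.5 - 27.5 = 29.0 mL
Step 3: Particle density = mass / V_solids = 71.5 / 29.0 = 2.47 g/cm^3

2.47


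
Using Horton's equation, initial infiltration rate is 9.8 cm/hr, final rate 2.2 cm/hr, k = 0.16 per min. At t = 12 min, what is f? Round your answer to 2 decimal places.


Step 1: f = fc + (f0 - fc) * exp(-k * t)
Step 2: exp(-0.16 * 12) = 0.146607
Step 3: f = 2.2 + (9.8 - 2.2) * 0.146607
Step 4: f = 2.2 + 7.6 * 0.146607
Step 5: f = 3.31 cm/hr

3.31


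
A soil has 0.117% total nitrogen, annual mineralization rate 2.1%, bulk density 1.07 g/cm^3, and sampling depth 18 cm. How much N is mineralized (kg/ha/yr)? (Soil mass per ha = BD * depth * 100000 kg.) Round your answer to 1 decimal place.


Step 1: Soil mass per ha = BD * depth * 100000 = 1.07 * 18 * 100000 = 1926000 kg
Step 2: Total N pool = soil mass * N%/100 = 1926000 * 0.117/100 = 2253.42 kg/ha
Step 3: N mineralized = N pool * rate%/100 = 2253.42 * 2.1/100 = 47.3 kg/ha/yr

47.3


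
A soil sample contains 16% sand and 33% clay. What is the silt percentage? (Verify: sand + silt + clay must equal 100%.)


Step 1: sand + silt + clay = 100%
Step 2: silt = 100 - sand - clay
Step 3: silt = 100 - 16 - 33
Step 4: silt = 51%

51


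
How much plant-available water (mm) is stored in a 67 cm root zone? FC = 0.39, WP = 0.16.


Step 1: Available water = (FC - WP) * depth * 10
Step 2: AW = (0.39 - 0.16) * 67 * 10
Step 3: AW = 0.23 * 67 * 10
Step 4: AW = 154.1 mm

154.1


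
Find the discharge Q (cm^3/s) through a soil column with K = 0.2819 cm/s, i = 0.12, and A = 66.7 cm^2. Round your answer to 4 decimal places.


Step 1: Apply Darcy's law: Q = K * i * A
Step 2: Q = 0.2819 * 0.12 * 66.7
Step 3: Q = 2.2563 cm^3/s

2.2563


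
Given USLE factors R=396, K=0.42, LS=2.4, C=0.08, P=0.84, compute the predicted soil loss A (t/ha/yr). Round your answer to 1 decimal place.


Step 1: A = R * K * LS * C * P
Step 2: R * K = 396 * 0.42 = 166.32
Step 3: (R*K) * LS = 166.32 * 2.4 = 399.168
Step 4: * C * P = 399.168 * 0.08 * 0.84 = 26.8
Step 5: A = 26.8 t/(ha*yr)

26.8


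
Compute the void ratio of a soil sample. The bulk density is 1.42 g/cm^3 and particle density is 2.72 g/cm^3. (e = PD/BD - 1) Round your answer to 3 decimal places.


Step 1: e = PD / BD - 1
Step 2: e = 2.72 / 1.42 - 1
Step 3: e = 1.91549 - 1
Step 4: e = 0.915

0.915


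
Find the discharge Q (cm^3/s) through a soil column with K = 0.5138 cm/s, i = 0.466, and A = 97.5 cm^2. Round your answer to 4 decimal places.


Step 1: Apply Darcy's law: Q = K * i * A
Step 2: Q = 0.5138 * 0.466 * 97.5
Step 3: Q = 23.3445 cm^3/s

23.3445


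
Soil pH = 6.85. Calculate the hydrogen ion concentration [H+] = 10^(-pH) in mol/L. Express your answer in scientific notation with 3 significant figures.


Step 1: [H+] = 10^(-pH)
Step 2: [H+] = 10^(-6.85)
Step 3: [H+] = 1.41e-07 mol/L

1.41e-07


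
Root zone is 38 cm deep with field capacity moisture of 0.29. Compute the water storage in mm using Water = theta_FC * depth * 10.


Step 1: Water (mm) = theta_FC * depth (cm) * 10
Step 2: Water = 0.29 * 38 * 10
Step 3: Water = 110.2 mm

110.2


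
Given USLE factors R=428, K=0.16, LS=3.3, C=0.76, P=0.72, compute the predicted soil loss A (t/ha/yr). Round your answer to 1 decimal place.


Step 1: A = R * K * LS * C * P
Step 2: R * K = 428 * 0.16 = 68.48
Step 3: (R*K) * LS = 68.48 * 3.3 = 225.984
Step 4: * C * P = 225.984 * 0.76 * 0.72 = 123.7
Step 5: A = 123.7 t/(ha*yr)

123.7


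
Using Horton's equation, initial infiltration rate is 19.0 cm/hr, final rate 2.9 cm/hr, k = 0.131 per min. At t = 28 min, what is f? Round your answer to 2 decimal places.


Step 1: f = fc + (f0 - fc) * exp(-k * t)
Step 2: exp(-0.131 * 28) = 0.025527
Step 3: f = 2.9 + (19.0 - 2.9) * 0.025527
Step 4: f = 2.9 + 16.1 * 0.025527
Step 5: f = 3.31 cm/hr

3.31


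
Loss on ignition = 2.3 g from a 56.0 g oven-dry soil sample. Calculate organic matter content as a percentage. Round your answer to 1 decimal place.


Step 1: OM% = 100 * LOI / sample mass
Step 2: OM = 100 * 2.3 / 56.0
Step 3: OM = 4.1%

4.1


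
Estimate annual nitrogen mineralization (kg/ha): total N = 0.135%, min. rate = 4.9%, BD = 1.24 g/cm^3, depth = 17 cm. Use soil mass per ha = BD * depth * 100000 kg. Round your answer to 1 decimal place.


Step 1: Soil mass per ha = BD * depth * 100000 = 1.24 * 17 * 100000 = 2108000 kg
Step 2: Total N pool = soil mass * N%/100 = 2108000 * 0.135/100 = 2845.8 kg/ha
Step 3: N mineralized = N pool * rate%/100 = 2845.8 * 4.9/100 = 139.4 kg/ha/yr

139.4


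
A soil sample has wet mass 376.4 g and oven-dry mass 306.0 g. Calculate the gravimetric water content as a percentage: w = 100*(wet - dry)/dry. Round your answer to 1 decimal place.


Step 1: Water mass = wet - dry = 376.4 - 306.0 = 70.4 g
Step 2: w = 100 * water mass / dry mass
Step 3: w = 100 * 70.4 / 306.0 = 23.0%

23.0


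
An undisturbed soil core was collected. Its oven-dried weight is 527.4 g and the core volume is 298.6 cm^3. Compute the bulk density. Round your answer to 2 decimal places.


Step 1: Identify the formula: BD = dry mass / volume
Step 2: Substitute values: BD = 527.4 / 298.6
Step 3: BD = 1.77 g/cm^3

1.77


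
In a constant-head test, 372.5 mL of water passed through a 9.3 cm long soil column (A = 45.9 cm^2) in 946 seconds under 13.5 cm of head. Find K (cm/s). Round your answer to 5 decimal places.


Step 1: K = Q * L / (A * t * h)
Step 2: Numerator = 372.5 * 9.3 = 3464.25
Step 3: Denominator = 45.9 * 946 * 13.5 = 586188.9
Step 4: K = 3464.25 / 586188.9 = 0.00591 cm/s

0.00591


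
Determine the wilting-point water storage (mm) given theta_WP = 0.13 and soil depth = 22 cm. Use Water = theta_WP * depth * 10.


Step 1: Water (mm) = theta_WP * depth * 10
Step 2: Water = 0.13 * 22 * 10
Step 3: Water = 28.6 mm

28.6


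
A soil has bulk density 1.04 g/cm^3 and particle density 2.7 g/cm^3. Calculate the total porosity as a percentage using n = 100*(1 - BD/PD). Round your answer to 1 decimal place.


Step 1: Formula: n = 100 * (1 - BD / PD)
Step 2: n = 100 * (1 - 1.04 / 2.7)
Step 3: n = 100 * (1 - 0.38519)
Step 4: n = 61.5%

61.5


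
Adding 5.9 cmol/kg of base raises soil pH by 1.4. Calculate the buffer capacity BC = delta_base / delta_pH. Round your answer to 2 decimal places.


Step 1: BC = change in base / change in pH
Step 2: BC = 5.9 / 1.4
Step 3: BC = 4.21 cmol/(kg*pH unit)

4.21


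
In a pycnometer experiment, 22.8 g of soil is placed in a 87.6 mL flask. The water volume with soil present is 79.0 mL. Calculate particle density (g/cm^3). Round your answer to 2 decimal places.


Step 1: Volume of solids = flask volume - water volume with soil
Step 2: V_solids = 87.6 - 79.0 = 8.6 mL
Step 3: Particle density = mass / V_solids = 22.8 / 8.6 = 2.65 g/cm^3

2.65


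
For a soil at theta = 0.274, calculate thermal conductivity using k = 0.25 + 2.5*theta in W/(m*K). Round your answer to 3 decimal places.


Step 1: k = 0.25 + 2.5 * theta
Step 2: k = 0.25 + 2.5 * 0.274
Step 3: k = 0.25 + 0.685
Step 4: k = 0.935 W/(m*K)

0.935


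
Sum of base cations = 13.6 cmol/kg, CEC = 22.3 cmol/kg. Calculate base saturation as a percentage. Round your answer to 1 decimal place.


Step 1: BS = 100 * (sum of bases) / CEC
Step 2: BS = 100 * 13.6 / 22.3
Step 3: BS = 61.0%

61.0


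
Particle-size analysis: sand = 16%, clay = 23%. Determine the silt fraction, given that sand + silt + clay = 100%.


Step 1: sand + silt + clay = 100%
Step 2: silt = 100 - sand - clay
Step 3: silt = 100 - 16 - 23
Step 4: silt = 61%

61


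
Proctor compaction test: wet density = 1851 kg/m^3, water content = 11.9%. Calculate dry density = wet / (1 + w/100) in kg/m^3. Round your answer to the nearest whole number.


Step 1: Dry density = wet density / (1 + w/100)
Step 2: Dry density = 1851 / (1 + 11.9/100)
Step 3: Dry density = 1851 / 1.119
Step 4: Dry density = 1654 kg/m^3

1654


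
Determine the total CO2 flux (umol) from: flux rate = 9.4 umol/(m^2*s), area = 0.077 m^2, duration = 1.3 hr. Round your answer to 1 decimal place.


Step 1: Convert time to seconds: 1.3 hr * 3600 = 4680.0 s
Step 2: Total = flux * area * time_s
Step 3: Total = 9.4 * 0.077 * 4680.0
Step 4: Total = 3387.4 umol

3387.4


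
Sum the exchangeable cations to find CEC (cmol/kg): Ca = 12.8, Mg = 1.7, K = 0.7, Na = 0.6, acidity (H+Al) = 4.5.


Step 1: CEC = Ca + Mg + K + Na + (H+Al)
Step 2: CEC = 12.8 + 1.7 + 0.7 + 0.6 + 4.5
Step 3: CEC = 20.3 cmol/kg

20.3


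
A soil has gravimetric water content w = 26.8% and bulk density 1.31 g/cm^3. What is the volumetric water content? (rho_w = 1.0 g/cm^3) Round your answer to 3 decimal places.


Step 1: theta = (w / 100) * BD / rho_w
Step 2: theta = (26.8 / 100) * 1.31 / 1.0
Step 3: theta = 0.268 * 1.31
Step 4: theta = 0.351

0.351


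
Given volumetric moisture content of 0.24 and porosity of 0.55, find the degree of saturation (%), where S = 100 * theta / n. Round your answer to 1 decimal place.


Step 1: S = 100 * theta_v / n
Step 2: S = 100 * 0.24 / 0.55
Step 3: S = 43.6%

43.6


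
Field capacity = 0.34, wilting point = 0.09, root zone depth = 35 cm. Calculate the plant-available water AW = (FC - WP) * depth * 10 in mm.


Step 1: Available water = (FC - WP) * depth * 10
Step 2: AW = (0.34 - 0.09) * 35 * 10
Step 3: AW = 0.25 * 35 * 10
Step 4: AW = 87.5 mm

87.5


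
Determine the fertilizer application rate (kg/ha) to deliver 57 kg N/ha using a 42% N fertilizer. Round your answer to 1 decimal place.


Step 1: Fertilizer rate = target N / (N content / 100)
Step 2: Rate = 57 / (42 / 100)
Step 3: Rate = 57 / 0.42
Step 4: Rate = 135.7 kg/ha

135.7


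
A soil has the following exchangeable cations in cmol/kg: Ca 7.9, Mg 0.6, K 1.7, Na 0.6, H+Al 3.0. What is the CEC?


Step 1: CEC = Ca + Mg + K + Na + (H+Al)
Step 2: CEC = 7.9 + 0.6 + 1.7 + 0.6 + 3.0
Step 3: CEC = 13.8 cmol/kg

13.8


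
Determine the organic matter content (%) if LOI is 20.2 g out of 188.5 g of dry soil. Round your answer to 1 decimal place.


Step 1: OM% = 100 * LOI / sample mass
Step 2: OM = 100 * 20.2 / 188.5
Step 3: OM = 10.7%

10.7


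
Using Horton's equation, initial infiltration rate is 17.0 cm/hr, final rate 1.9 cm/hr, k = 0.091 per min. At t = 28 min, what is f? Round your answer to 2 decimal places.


Step 1: f = fc + (f0 - fc) * exp(-k * t)
Step 2: exp(-0.091 * 28) = 0.078238
Step 3: f = 1.9 + (17.0 - 1.9) * 0.078238
Step 4: f = 1.9 + 15.1 * 0.078238
Step 5: f = 3.08 cm/hr

3.08


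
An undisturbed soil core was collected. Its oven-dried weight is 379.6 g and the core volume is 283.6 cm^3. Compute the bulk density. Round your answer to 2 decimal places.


Step 1: Identify the formula: BD = dry mass / volume
Step 2: Substitute values: BD = 379.6 / 283.6
Step 3: BD = 1.34 g/cm^3

1.34


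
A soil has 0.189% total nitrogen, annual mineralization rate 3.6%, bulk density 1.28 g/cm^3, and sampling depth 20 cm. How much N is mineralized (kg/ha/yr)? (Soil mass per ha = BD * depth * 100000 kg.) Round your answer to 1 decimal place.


Step 1: Soil mass per ha = BD * depth * 100000 = 1.28 * 20 * 100000 = 2560000 kg
Step 2: Total N pool = soil mass * N%/100 = 2560000 * 0.189/100 = 4838.4 kg/ha
Step 3: N mineralized = N pool * rate%/100 = 4838.4 * 3.6/100 = 174.2 kg/ha/yr

174.2


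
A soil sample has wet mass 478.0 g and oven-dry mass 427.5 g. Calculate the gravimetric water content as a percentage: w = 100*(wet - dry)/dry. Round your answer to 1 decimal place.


Step 1: Water mass = wet - dry = 478.0 - 427.5 = 50.5 g
Step 2: w = 100 * water mass / dry mass
Step 3: w = 100 * 50.5 / 427.5 = 11.8%

11.8


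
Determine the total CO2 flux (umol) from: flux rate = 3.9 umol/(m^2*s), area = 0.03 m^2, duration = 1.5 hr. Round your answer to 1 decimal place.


Step 1: Convert time to seconds: 1.5 hr * 3600 = 5400.0 s
Step 2: Total = flux * area * time_s
Step 3: Total = 3.9 * 0.03 * 5400.0
Step 4: Total = 631.8 umol

631.8


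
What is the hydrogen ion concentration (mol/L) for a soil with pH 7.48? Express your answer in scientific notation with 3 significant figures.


Step 1: [H+] = 10^(-pH)
Step 2: [H+] = 10^(-7.48)
Step 3: [H+] = 3.31e-08 mol/L

3.31e-08


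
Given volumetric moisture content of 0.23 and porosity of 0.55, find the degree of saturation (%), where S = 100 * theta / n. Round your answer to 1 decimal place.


Step 1: S = 100 * theta_v / n
Step 2: S = 100 * 0.23 / 0.55
Step 3: S = 41.8%

41.8


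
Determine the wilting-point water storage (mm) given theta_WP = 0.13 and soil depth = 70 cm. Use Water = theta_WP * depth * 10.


Step 1: Water (mm) = theta_WP * depth * 10
Step 2: Water = 0.13 * 70 * 10
Step 3: Water = 91.0 mm

91.0


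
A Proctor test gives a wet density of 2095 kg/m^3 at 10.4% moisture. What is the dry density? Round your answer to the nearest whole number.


Step 1: Dry density = wet density / (1 + w/100)
Step 2: Dry density = 2095 / (1 + 10.4/100)
Step 3: Dry density = 2095 / 1.104
Step 4: Dry density = 1898 kg/m^3

1898


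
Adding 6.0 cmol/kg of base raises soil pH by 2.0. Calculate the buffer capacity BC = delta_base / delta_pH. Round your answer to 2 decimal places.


Step 1: BC = change in base / change in pH
Step 2: BC = 6.0 / 2.0
Step 3: BC = 3.0 cmol/(kg*pH unit)

3.0


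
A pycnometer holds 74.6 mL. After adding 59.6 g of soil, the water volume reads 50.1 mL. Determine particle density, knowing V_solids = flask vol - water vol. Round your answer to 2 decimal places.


Step 1: Volume of solids = flask volume - water volume with soil
Step 2: V_solids = 74.6 - 50.1 = 24.5 mL
Step 3: Particle density = mass / V_solids = 59.6 / 24.5 = 2.43 g/cm^3

2.43


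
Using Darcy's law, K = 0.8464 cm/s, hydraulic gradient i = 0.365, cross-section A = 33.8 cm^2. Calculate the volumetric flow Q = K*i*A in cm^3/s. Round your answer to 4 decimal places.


Step 1: Apply Darcy's law: Q = K * i * A
Step 2: Q = 0.8464 * 0.365 * 33.8
Step 3: Q = 10.442 cm^3/s

10.442


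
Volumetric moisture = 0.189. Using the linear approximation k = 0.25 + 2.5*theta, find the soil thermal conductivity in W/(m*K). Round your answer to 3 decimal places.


Step 1: k = 0.25 + 2.5 * theta
Step 2: k = 0.25 + 2.5 * 0.189
Step 3: k = 0.25 + 0.473
Step 4: k = 0.723 W/(m*K)

0.723


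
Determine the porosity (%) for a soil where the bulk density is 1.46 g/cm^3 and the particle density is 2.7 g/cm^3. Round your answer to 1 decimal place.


Step 1: Formula: n = 100 * (1 - BD / PD)
Step 2: n = 100 * (1 - 1.46 / 2.7)
Step 3: n = 100 * (1 - 0.54074)
Step 4: n = 45.9%

45.9


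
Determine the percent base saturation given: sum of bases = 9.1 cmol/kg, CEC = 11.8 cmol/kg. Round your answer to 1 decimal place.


Step 1: BS = 100 * (sum of bases) / CEC
Step 2: BS = 100 * 9.1 / 11.8
Step 3: BS = 77.1%

77.1


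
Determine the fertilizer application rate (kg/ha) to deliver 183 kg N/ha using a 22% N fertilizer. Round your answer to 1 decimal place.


Step 1: Fertilizer rate = target N / (N content / 100)
Step 2: Rate = 183 / (22 / 100)
Step 3: Rate = 183 / 0.22
Step 4: Rate = 831.8 kg/ha

831.8


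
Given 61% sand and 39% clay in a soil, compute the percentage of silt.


Step 1: sand + silt + clay = 100%
Step 2: silt = 100 - sand - clay
Step 3: silt = 100 - 61 - 39
Step 4: silt = 0%

0


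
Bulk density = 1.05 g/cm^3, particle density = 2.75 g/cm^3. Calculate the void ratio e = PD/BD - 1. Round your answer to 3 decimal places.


Step 1: e = PD / BD - 1
Step 2: e = 2.75 / 1.05 - 1
Step 3: e = 2.61905 - 1
Step 4: e = 1.619

1.619


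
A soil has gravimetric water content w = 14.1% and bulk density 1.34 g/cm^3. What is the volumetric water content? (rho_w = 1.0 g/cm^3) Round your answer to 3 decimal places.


Step 1: theta = (w / 100) * BD / rho_w
Step 2: theta = (14.1 / 100) * 1.34 / 1.0
Step 3: theta = 0.141 * 1.34
Step 4: theta = 0.189

0.189


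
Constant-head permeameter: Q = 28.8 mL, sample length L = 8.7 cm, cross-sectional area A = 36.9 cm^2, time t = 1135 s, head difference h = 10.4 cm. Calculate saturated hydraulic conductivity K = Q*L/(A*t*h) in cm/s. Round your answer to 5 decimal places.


Step 1: K = Q * L / (A * t * h)
Step 2: Numerator = 28.8 * 8.7 = 250.56
Step 3: Denominator = 36.9 * 1135 * 10.4 = 435567.6
Step 4: K = 250.56 / 435567.6 = 0.00058 cm/s

0.00058


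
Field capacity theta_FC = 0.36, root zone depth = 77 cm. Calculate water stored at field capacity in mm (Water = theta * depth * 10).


Step 1: Water (mm) = theta_FC * depth (cm) * 10
Step 2: Water = 0.36 * 77 * 10
Step 3: Water = 277.2 mm

277.2


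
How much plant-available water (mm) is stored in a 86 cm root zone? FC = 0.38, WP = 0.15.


Step 1: Available water = (FC - WP) * depth * 10
Step 2: AW = (0.38 - 0.15) * 86 * 10
Step 3: AW = 0.23 * 86 * 10
Step 4: AW = 197.8 mm

197.8


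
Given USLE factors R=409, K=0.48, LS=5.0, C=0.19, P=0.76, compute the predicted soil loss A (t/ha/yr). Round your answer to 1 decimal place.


Step 1: A = R * K * LS * C * P
Step 2: R * K = 409 * 0.48 = 196.32
Step 3: (R*K) * LS = 196.32 * 5.0 = 981.6
Step 4: * C * P = 981.6 * 0.19 * 0.76 = 141.7
Step 5: A = 141.7 t/(ha*yr)

141.7


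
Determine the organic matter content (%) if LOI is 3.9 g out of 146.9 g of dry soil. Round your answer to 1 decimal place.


Step 1: OM% = 100 * LOI / sample mass
Step 2: OM = 100 * 3.9 / 146.9
Step 3: OM = 2.7%

2.7


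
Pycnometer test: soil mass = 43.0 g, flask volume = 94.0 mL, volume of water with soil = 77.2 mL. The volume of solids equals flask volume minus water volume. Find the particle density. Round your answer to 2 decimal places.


Step 1: Volume of solids = flask volume - water volume with soil
Step 2: V_solids = 94.0 - 77.2 = 16.8 mL
Step 3: Particle density = mass / V_solids = 43.0 / 16.8 = 2.56 g/cm^3

2.56


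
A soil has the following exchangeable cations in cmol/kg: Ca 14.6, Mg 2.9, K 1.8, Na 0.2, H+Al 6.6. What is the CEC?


Step 1: CEC = Ca + Mg + K + Na + (H+Al)
Step 2: CEC = 14.6 + 2.9 + 1.8 + 0.2 + 6.6
Step 3: CEC = 26.1 cmol/kg

26.1


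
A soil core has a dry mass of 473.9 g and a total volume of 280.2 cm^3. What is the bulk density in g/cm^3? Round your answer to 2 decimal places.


Step 1: Identify the formula: BD = dry mass / volume
Step 2: Substitute values: BD = 473.9 / 280.2
Step 3: BD = 1.69 g/cm^3

1.69


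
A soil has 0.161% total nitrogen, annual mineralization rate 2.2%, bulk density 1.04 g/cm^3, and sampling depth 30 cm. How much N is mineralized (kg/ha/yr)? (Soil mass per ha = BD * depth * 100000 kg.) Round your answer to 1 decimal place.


Step 1: Soil mass per ha = BD * depth * 100000 = 1.04 * 30 * 100000 = 3120000 kg
Step 2: Total N pool = soil mass * N%/100 = 3120000 * 0.161/100 = 5023.2 kg/ha
Step 3: N mineralized = N pool * rate%/100 = 5023.2 * 2.2/100 = 110.5 kg/ha/yr

110.5


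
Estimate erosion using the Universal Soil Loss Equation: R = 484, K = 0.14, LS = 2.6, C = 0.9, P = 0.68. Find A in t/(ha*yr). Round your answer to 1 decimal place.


Step 1: A = R * K * LS * C * P
Step 2: R * K = 484 * 0.14 = 67.76
Step 3: (R*K) * LS = 67.76 * 2.6 = 176.176
Step 4: * C * P = 176.176 * 0.9 * 0.68 = 107.8
Step 5: A = 107.8 t/(ha*yr)

107.8


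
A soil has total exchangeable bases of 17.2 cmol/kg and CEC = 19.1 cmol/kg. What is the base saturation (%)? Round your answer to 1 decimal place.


Step 1: BS = 100 * (sum of bases) / CEC
Step 2: BS = 100 * 17.2 / 19.1
Step 3: BS = 90.1%

90.1


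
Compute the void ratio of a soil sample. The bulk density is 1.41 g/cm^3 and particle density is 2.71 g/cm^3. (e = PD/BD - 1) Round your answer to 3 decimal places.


Step 1: e = PD / BD - 1
Step 2: e = 2.71 / 1.41 - 1
Step 3: e = 1.92199 - 1
Step 4: e = 0.922

0.922


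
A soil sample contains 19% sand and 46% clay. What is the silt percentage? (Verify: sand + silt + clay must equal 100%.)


Step 1: sand + silt + clay = 100%
Step 2: silt = 100 - sand - clay
Step 3: silt = 100 - 19 - 46
Step 4: silt = 35%

35


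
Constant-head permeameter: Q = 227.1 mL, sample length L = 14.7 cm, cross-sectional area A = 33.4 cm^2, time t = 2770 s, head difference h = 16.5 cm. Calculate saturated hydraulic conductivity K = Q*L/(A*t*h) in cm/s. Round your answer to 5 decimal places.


Step 1: K = Q * L / (A * t * h)
Step 2: Numerator = 227.1 * 14.7 = 3338.37
Step 3: Denominator = 33.4 * 2770 * 16.5 = 1526547.0
Step 4: K = 3338.37 / 1526547.0 = 0.00219 cm/s

0.00219


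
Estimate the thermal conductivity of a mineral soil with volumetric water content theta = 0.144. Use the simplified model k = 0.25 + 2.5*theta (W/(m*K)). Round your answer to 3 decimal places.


Step 1: k = 0.25 + 2.5 * theta
Step 2: k = 0.25 + 2.5 * 0.144
Step 3: k = 0.25 + 0.36
Step 4: k = 0.61 W/(m*K)

0.61


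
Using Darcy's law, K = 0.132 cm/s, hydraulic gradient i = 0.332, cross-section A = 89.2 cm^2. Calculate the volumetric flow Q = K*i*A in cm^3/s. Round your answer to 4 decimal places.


Step 1: Apply Darcy's law: Q = K * i * A
Step 2: Q = 0.132 * 0.332 * 89.2
Step 3: Q = 3.9091 cm^3/s

3.9091


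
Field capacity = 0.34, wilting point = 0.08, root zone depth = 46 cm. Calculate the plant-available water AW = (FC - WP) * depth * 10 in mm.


Step 1: Available water = (FC - WP) * depth * 10
Step 2: AW = (0.34 - 0.08) * 46 * 10
Step 3: AW = 0.26 * 46 * 10
Step 4: AW = 119.6 mm

119.6


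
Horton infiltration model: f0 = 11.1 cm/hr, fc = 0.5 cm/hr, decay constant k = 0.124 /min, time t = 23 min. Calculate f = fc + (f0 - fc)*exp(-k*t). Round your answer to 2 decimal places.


Step 1: f = fc + (f0 - fc) * exp(-k * t)
Step 2: exp(-0.124 * 23) = 0.057729
Step 3: f = 0.5 + (11.1 - 0.5) * 0.057729
Step 4: f = 0.5 + 10.6 * 0.057729
Step 5: f = 1.11 cm/hr

1.11


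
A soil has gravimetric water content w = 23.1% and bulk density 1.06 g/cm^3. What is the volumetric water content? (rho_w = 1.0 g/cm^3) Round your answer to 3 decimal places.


Step 1: theta = (w / 100) * BD / rho_w
Step 2: theta = (23.1 / 100) * 1.06 / 1.0
Step 3: theta = 0.231 * 1.06
Step 4: theta = 0.245

0.245


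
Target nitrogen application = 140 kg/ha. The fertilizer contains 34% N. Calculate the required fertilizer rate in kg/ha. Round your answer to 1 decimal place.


Step 1: Fertilizer rate = target N / (N content / 100)
Step 2: Rate = 140 / (34 / 100)
Step 3: Rate = 140 / 0.34
Step 4: Rate = 411.8 kg/ha

411.8


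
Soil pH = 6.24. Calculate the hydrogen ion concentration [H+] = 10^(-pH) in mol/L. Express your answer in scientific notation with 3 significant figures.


Step 1: [H+] = 10^(-pH)
Step 2: [H+] = 10^(-6.24)
Step 3: [H+] = 5.75e-07 mol/L

5.75e-07


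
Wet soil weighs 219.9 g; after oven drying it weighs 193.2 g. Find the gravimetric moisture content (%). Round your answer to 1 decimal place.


Step 1: Water mass = wet - dry = 219.9 - 193.2 = 26.7 g
Step 2: w = 100 * water mass / dry mass
Step 3: w = 100 * 26.7 / 193.2 = 13.8%

13.8


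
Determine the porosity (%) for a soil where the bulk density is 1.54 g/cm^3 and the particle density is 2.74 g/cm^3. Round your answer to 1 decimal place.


Step 1: Formula: n = 100 * (1 - BD / PD)
Step 2: n = 100 * (1 - 1.54 / 2.74)
Step 3: n = 100 * (1 - 0.56204)
Step 4: n = 43.8%

43.8


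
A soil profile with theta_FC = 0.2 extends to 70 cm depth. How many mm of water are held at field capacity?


Step 1: Water (mm) = theta_FC * depth (cm) * 10
Step 2: Water = 0.2 * 70 * 10
Step 3: Water = 140.0 mm

140.0


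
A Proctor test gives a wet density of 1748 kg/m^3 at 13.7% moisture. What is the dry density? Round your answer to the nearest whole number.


Step 1: Dry density = wet density / (1 + w/100)
Step 2: Dry density = 1748 / (1 + 13.7/100)
Step 3: Dry density = 1748 / 1.137
Step 4: Dry density = 1537 kg/m^3

1537


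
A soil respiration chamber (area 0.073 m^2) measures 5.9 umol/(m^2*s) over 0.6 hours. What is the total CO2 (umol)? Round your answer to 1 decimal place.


Step 1: Convert time to seconds: 0.6 hr * 3600 = 2160.0 s
Step 2: Total = flux * area * time_s
Step 3: Total = 5.9 * 0.073 * 2160.0
Step 4: Total = 930.3 umol

930.3


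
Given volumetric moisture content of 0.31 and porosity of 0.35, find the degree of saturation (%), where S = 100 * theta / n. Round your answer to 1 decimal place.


Step 1: S = 100 * theta_v / n
Step 2: S = 100 * 0.31 / 0.35
Step 3: S = 88.6%

88.6


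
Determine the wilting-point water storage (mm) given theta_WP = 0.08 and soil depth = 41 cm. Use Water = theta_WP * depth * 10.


Step 1: Water (mm) = theta_WP * depth * 10
Step 2: Water = 0.08 * 41 * 10
Step 3: Water = 32.8 mm

32.8


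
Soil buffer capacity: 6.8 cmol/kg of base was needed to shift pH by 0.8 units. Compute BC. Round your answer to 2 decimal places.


Step 1: BC = change in base / change in pH
Step 2: BC = 6.8 / 0.8
Step 3: BC = 8.5 cmol/(kg*pH unit)

8.5


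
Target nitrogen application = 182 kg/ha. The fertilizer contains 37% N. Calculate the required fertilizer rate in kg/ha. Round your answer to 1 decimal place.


Step 1: Fertilizer rate = target N / (N content / 100)
Step 2: Rate = 182 / (37 / 100)
Step 3: Rate = 182 / 0.37
Step 4: Rate = 491.9 kg/ha

491.9


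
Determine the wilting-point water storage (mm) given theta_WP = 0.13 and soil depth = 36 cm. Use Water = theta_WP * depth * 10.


Step 1: Water (mm) = theta_WP * depth * 10
Step 2: Water = 0.13 * 36 * 10
Step 3: Water = 46.8 mm

46.8


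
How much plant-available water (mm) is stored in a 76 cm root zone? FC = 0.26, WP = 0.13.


Step 1: Available water = (FC - WP) * depth * 10
Step 2: AW = (0.26 - 0.13) * 76 * 10
Step 3: AW = 0.13 * 76 * 10
Step 4: AW = 98.8 mm

98.8


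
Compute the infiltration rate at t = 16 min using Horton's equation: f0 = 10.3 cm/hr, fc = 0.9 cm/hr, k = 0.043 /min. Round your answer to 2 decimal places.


Step 1: f = fc + (f0 - fc) * exp(-k * t)
Step 2: exp(-0.043 * 16) = 0.50258
Step 3: f = 0.9 + (10.3 - 0.9) * 0.50258
Step 4: f = 0.9 + 9.4 * 0.50258
Step 5: f = 5.62 cm/hr

5.62


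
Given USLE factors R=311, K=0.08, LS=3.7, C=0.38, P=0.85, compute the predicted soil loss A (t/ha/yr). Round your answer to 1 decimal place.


Step 1: A = R * K * LS * C * P
Step 2: R * K = 311 * 0.08 = 24.88
Step 3: (R*K) * LS = 24.88 * 3.7 = 92.056
Step 4: * C * P = 92.056 * 0.38 * 0.85 = 29.7
Step 5: A = 29.7 t/(ha*yr)

29.7


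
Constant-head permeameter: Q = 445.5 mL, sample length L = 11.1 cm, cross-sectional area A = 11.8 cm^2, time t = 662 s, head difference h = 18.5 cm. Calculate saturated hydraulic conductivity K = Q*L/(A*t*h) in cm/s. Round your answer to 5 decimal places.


Step 1: K = Q * L / (A * t * h)
Step 2: Numerator = 445.5 * 11.1 = 4945.05
Step 3: Denominator = 11.8 * 662 * 18.5 = 144514.6
Step 4: K = 4945.05 / 144514.6 = 0.03422 cm/s

0.03422


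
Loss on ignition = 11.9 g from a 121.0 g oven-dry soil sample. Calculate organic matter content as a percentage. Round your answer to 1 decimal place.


Step 1: OM% = 100 * LOI / sample mass
Step 2: OM = 100 * 11.9 / 121.0
Step 3: OM = 9.8%

9.8


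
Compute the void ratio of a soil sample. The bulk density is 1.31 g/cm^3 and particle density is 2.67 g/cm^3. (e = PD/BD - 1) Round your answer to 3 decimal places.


Step 1: e = PD / BD - 1
Step 2: e = 2.67 / 1.31 - 1
Step 3: e = 2.03817 - 1
Step 4: e = 1.038

1.038


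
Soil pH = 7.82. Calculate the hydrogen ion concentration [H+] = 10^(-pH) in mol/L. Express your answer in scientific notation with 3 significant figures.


Step 1: [H+] = 10^(-pH)
Step 2: [H+] = 10^(-7.82)
Step 3: [H+] = 1.51e-08 mol/L

1.51e-08


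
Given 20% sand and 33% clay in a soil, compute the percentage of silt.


Step 1: sand + silt + clay = 100%
Step 2: silt = 100 - sand - clay
Step 3: silt = 100 - 20 - 33
Step 4: silt = 47%

47


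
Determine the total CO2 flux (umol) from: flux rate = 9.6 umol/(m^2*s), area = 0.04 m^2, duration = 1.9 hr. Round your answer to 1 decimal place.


Step 1: Convert time to seconds: 1.9 hr * 3600 = 6840.0 s
Step 2: Total = flux * area * time_s
Step 3: Total = 9.6 * 0.04 * 6840.0
Step 4: Total = 2626.6 umol

2626.6


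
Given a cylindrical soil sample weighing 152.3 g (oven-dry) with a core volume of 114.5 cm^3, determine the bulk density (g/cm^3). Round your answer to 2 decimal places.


Step 1: Identify the formula: BD = dry mass / volume
Step 2: Substitute values: BD = 152.3 / 114.5
Step 3: BD = 1.33 g/cm^3

1.33


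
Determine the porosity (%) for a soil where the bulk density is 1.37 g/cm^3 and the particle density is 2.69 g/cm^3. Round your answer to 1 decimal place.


Step 1: Formula: n = 100 * (1 - BD / PD)
Step 2: n = 100 * (1 - 1.37 / 2.69)
Step 3: n = 100 * (1 - 0.50929)
Step 4: n = 49.1%

49.1


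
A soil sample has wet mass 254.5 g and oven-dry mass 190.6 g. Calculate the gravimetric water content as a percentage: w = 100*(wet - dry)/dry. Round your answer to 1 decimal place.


Step 1: Water mass = wet - dry = 254.5 - 190.6 = 63.9 g
Step 2: w = 100 * water mass / dry mass
Step 3: w = 100 * 63.9 / 190.6 = 33.5%

33.5


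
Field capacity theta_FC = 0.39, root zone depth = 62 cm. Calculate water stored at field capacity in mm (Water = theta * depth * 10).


Step 1: Water (mm) = theta_FC * depth (cm) * 10
Step 2: Water = 0.39 * 62 * 10
Step 3: Water = 241.8 mm

241.8


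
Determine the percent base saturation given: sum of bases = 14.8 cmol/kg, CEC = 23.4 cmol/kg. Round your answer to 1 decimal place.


Step 1: BS = 100 * (sum of bases) / CEC
Step 2: BS = 100 * 14.8 / 23.4
Step 3: BS = 63.2%

63.2
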